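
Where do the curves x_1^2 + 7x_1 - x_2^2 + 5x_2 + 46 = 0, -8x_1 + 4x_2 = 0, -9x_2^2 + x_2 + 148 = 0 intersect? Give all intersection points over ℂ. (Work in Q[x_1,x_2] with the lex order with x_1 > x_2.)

{(-2, -4)}

Compute a lex Gröbner basis by Buchberger's algorithm.
f_1 = x_1^2 + 7x_1 - x_2^2 + 5x_2 + 46, LT = x_1^2.
f_2 = -8x_1 + 4x_2, LT = x_1.
f_3 = -9x_2^2 + x_2 + 148, LT = x_2^2.

S(f_1,f_2): lcm = x_1^2. S = 1/2x_1x_2 + 7x_1 - x_2^2 + 5x_2 + 46.
  leading term x_1x_2: subtract (-1/16x_2)·f_2 from 1/2x_1x_2 + 7x_1 - x_2^2 + 5x_2 + 46 → 7x_1 - 3/4x_2^2 + 5x_2 + 46
  leading term x_1: subtract (-7/8)·f_2 from 7x_1 - 3/4x_2^2 + 5x_2 + 46 → -3/4x_2^2 + 17/2x_2 + 46
  leading term x_2^2: subtract (1/12)·f_3 from -3/4x_2^2 + 17/2x_2 + 46 → 101/12x_2 + 101/3
  leading term x_2: no divisor's leading term divides it; move 101/12x_2 to the remainder.
  leading term 1: no divisor's leading term divides it; move 101/3 to the remainder.
  remainder 101/12x_2 + 101/3 ≠ 0; add h_4 = 101/12x_2 + 101/3 to the basis.

S(f_1,f_3): leading monomials are coprime, so the S-polynomial reduces to 0 (Buchberger's first criterion).
S(f_2,f_3): leading monomials are coprime, so the S-polynomial reduces to 0 (Buchberger's first criterion).
S(f_1,h_4): leading monomials are coprime, so the S-polynomial reduces to 0 (Buchberger's first criterion).
S(f_2,h_4): leading monomials are coprime, so the S-polynomial reduces to 0 (Buchberger's first criterion).
S(f_3,h_4): lcm = x_2^2. S = -37/9x_2 - 148/9.
  leading term x_2: subtract (-148/303)·h_4 from -37/9x_2 - 148/9 → 0
  remainder 0.

Every S-polynomial of the final basis reduces to 0, so we have a Gröbner basis.
Inter-reduce: drop elements whose leading term is divisible by another's, tail-reduce, and make monic.
Reduced Gröbner basis: {x_1 + 2, x_2 + 4}.

Since the basis is lex-ordered, x_2 + 4 is univariate in x_2. Its roots are {-4}. Back-substituting each root into the other basis elements fixes the other coordinates.
  x_2 = -4: the earlier basis element becomes x_1 + 2 = 0, giving x_1 = -2 — point (-2, -4).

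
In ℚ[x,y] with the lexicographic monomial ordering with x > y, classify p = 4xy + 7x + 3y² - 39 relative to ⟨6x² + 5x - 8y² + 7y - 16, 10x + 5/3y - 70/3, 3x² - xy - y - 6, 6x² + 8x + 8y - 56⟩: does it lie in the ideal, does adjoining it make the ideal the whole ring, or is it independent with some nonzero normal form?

First compute the reduced Gröbner basis of I by Buchberger's algorithm.
f_1 = 6x² + 5x - 8y² + 7y - 16, LT = x².
f_2 = 10x + 5/3y - 70/3, LT = x.
f_3 = 3x² - xy - y - 6, LT = x².
f_4 = 6x² + 8x + 8y - 56, LT = x².

S(f_1,f_2): lcm = x². S = -⅙xy + 19/6x - 4/3y² + 7/6y - 8/3.
  reduce S modulo (f_1, f_2, f_3, f_4):
  remainder -47/36y² + ¼y + 85/18 ≠ 0; add h_5 = -47/36y² + ¼y + 85/18 to the basis.

S(f_1,f_3): lcm = x². S = ⅓xy + ⅚x - 4/3y² + 3/2y - ⅔.
  reduce S modulo (f_1, f_2, f_3, f_4, h_5):
  remainder 3169/1692y - 3169/846 ≠ 0; add h_6 = 3169/1692y - 3169/846 to the basis.

The other S-polynomials (S(f_1,f_4), S(f_2,f_3), S(f_2,f_4), S(f_3,f_4), S(f_1,h_5), S(f_2,h_5), S(f_3,h_5), S(f_4,h_5), S(f_1,h_6), S(f_2,h_6), S(f_3,h_6), S(f_4,h_6), S(h_5,h_6)) all reduce to 0 modulo the current basis, so we have a Gröbner basis.
Inter-reduce: drop elements whose leading term is divisible by another's, tail-reduce, and make monic.
Reduced Gröbner basis: {x - 2, y - 2}.
Label its elements g_1 = x - 2, g_2 = y - 2.

Reduce p = 4xy + 7x + 3y² - 39 modulo G:
  leading term xy: subtract (4y)·g_1 from 4xy + 7x + 3y² - 39 → 7x + 3y² + 8y - 39
  leading term x: subtract (7)·g_1 from 7x + 3y² + 8y - 39 → 3y² + 8y - 25
  leading term y²: subtract (3y)·g_2 from 3y² + 8y - 25 → 14y - 25
  leading term y: subtract (14)·g_2 from 14y - 25 → 3
  leading term 1: no divisor's leading term divides it; move 3 to the remainder.
  normal form = 3.
The normal form is nonzero, so p ∉ I. Since p minus its normal form lies in I, I + (p) = I + (r) where r = 3; decide whether this ideal is the whole ring.
Here r = 3 is a nonzero constant, hence a unit: 1 ∈ I + (p), the Gröbner basis of I + (p) is {1}, and the enlarged system has no common solution — adjoining p is inconsistent.

Adjoining 4xy + 7x + 3y² - 39 makes the ideal the whole ring: the system is inconsistent.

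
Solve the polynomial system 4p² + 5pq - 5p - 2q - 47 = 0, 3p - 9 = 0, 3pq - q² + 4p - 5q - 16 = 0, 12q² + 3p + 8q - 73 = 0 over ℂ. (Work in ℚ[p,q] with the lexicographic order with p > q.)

{(3, 2)}

Compute a lex Gröbner basis by Buchberger's algorithm.
f_1 = 4p² + 5pq - 5p - 2q - 47, LT = p².
f_2 = 3p - 9, LT = p.
f_3 = 3pq + 4p - q² - 5q - 16, LT = pq.
f_4 = 3p + 12q² + 8q - 73, LT = p.

S(f_1,f_2): lcm = p². S = 5/4pq + 7/4p - ½q - 47/4.
  leading term pq: subtract (5/12q)·f_2 from 5/4pq + 7/4p - ½q - 47/4 → 7/4p + 13/4q - 47/4
  leading term p: subtract (7/12)·f_2 from 7/4p + 13/4q - 47/4 → 13/4q - 13/2
  leading term q: no divisor's leading term divides it; move 13/4q to the remainder.
  leading term 1: no divisor's leading term divides it; move -13/2 to the remainder.
  remainder 13/4q - 13/2 ≠ 0; add h_5 = 13/4q - 13/2 to the basis.

The other S-polynomials (S(f_1,f_3), S(f_1,f_4), S(f_2,f_3), S(f_2,f_4), S(f_3,f_4), S(f_1,h_5), S(f_2,h_5), S(f_3,h_5), S(f_4,h_5)) all reduce to 0 modulo the current basis, so we have a Gröbner basis.
Inter-reduce: drop elements whose leading term is divisible by another's, tail-reduce, and make monic.
Reduced Gröbner basis: {p - 3, q - 2}.

The lex basis is triangular: the last element involves only q. Solving q - 2 = 0 gives q ∈ {2}; substituting each value into the earlier elements determines the remaining variables.
  q = 2: the earlier basis element becomes p - 3 = 0, giving p = 3 — point (3, 2).
Each listed point satisfies every original equation (direct substitution).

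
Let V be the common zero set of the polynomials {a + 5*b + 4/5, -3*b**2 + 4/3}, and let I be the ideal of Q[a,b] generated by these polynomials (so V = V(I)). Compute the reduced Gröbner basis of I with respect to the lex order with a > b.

G = {a + 5*b + 4/5, b**2 - 4/9}

f_1 = a + 5*b + 4/5, LT = a.
f_2 = -3*b**2 + 4/3, LT = b**2.

The S-polynomials (S(f_1,f_2)) all reduce to 0 modulo the current basis, so we have a Gröbner basis.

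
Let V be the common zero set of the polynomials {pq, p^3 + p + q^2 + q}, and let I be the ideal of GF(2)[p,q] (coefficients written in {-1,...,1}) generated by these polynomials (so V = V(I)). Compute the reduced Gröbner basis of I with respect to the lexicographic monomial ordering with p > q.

The reduced Gröbner basis is the canonical form of the ideal for this ordering.

f_1 = pq, LT = pq.
f_2 = p^3 + p + q^2 + q, LT = p^3.

S(f_1,f_2): lcm = p^3q. S = pq + q^3 + q^2.
  reduce S modulo (f_1, f_2):
  remainder q^3 + q^2 ≠ 0; add g_3 = q^3 + q^2 to the basis.

The other S-polynomials (S(f_1,g_3), S(f_2,g_3)) all reduce to 0 modulo the current basis, so we have a Gröbner basis.

G = {p^3 + p + q^2 + q, pq, q^3 + q^2}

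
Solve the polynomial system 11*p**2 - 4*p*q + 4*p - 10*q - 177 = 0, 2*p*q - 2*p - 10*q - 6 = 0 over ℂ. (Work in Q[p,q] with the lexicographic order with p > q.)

{(3, -3), (1 - 2*sqrt(814)/11, 59/15 - 2*sqrt(814)/15), (1 + 2*sqrt(814)/11, 2*sqrt(814)/15 + 59/15)}

Compute a lex Gröbner basis by Buchberger's algorithm.
f_1 = 11*p**2 - 4*p*q + 4*p - 10*q - 177, LT = p**2.
f_2 = 2*p*q - 2*p - 10*q - 6, LT = p*q.

S(f_1,f_2): lcm = p**2*q. S = p**2 - 4/11*p*q**2 + 59/11*p*q + 3*p - 10/11*q**2 - 177/11*q.
  leading term p**2: subtract (1/11)·f_1 from p**2 - 4/11*p*q**2 + 59/11*p*q + 3*p - 10/11*q**2 - 177/11*q → -4/11*p*q**2 + 63/11*p*q + 29/11*p - 10/11*q**2 - 167/11*q + 177/11
  leading term p*q**2: subtract (-2/11*q)·f_2 from -4/11*p*q**2 + 63/11*p*q + 29/11*p - 10/11*q**2 - 167/11*q + 177/11 → 59/11*p*q + 29/11*p - 30/11*q**2 - 179/11*q + 177/11
  leading term p*q: subtract (59/22)·f_2 from 59/11*p*q + 29/11*p - 30/11*q**2 - 179/11*q + 177/11 → 8*p - 30/11*q**2 + 116/11*q + 354/11
  leading term p: no divisor's leading term divides it; move 8*p to the remainder.
  leading term q**2: no divisor's leading term divides it; move -30/11*q**2 to the remainder.
  leading term q: no divisor's leading term divides it; move 116/11*q to the remainder.
  leading term 1: no divisor's leading term divides it; move 354/11 to the remainder.
  remainder 8*p - 30/11*q**2 + 116/11*q + 354/11 ≠ 0; add h_3 = 8*p - 30/11*q**2 + 116/11*q + 354/11 to the basis.

S(f_2,h_3): lcm = p*q. S = -p + 15/44*q**3 - 29/22*q**2 - 397/44*q - 3.
  leading term p: subtract (-1/8)·h_3 from -p + 15/44*q**3 - 29/22*q**2 - 397/44*q - 3 → 15/44*q**3 - 73/44*q**2 - 339/44*q + 45/44
  leading term q**3: no divisor's leading term divides it; move 15/44*q**3 to the remainder.
  leading term q**2: no divisor's leading term divides it; move -73/44*q**2 to the remainder.
  leading term q: no divisor's leading term divides it; move -339/44*q to the remainder.
  leading term 1: no divisor's leading term divides it; move 45/44 to the remainder.
  remainder 15/44*q**3 - 73/44*q**2 - 339/44*q + 45/44 ≠ 0; add h_4 = 15/44*q**3 - 73/44*q**2 - 339/44*q + 45/44 to the basis.

The other S-polynomials (S(f_1,h_3), S(f_1,h_4), S(f_2,h_4), S(h_3,h_4)) all reduce to 0 modulo the current basis, so we have a Gröbner basis.
Inter-reduce: drop elements whose leading term is divisible by another's, tail-reduce, and make monic.
Reduced Gröbner basis: {p - 15/44*q**2 + 29/22*q + 177/44, q**3 - 73/15*q**2 - 113/5*q + 3}.

Since the basis is lex-ordered, q**3 - 73/15*q**2 - 113/5*q + 3 is univariate in q. Its roots are {-3, 59/15 - 2*sqrt(814)/15, 2*sqrt(814)/15 + 59/15}. Back-substituting each root into the other basis elements fixes the other coordinates.
  q = -3: the earlier basis element becomes p - 3 = 0, giving p = 3 — point (3, -3).
  q = 59/15 - 2*sqrt(814)/15: the earlier basis element becomes p - 1 + 2*sqrt(814)/11 = 0, giving p = 1 - 2*sqrt(814)/11 — point (1 - 2*sqrt(814)/11, 59/15 - 2*sqrt(814)/15).
  q = 2*sqrt(814)/15 + 59/15: the earlier basis element becomes p - 2*sqrt(814)/11 - 1 = 0, giving p = 1 + 2*sqrt(814)/11 — point (1 + 2*sqrt(814)/11, 2*sqrt(814)/15 + 59/15).
Substituting each solution back into the original system confirms all equations vanish.
A lex Gröbner basis triangularizes the system, enabling back-substitution.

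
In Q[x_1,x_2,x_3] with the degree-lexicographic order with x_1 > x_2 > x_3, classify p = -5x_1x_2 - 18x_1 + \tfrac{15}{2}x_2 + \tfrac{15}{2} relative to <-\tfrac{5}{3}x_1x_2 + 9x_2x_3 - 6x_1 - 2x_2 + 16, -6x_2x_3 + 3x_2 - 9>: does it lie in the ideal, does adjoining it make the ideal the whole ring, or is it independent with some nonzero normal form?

-5x_1x_2 - 18x_1 + \tfrac{15}{2}x_2 + \tfrac{15}{2} lies in I (it reduces to 0).

First compute the reduced Gröbner basis of I by Buchberger's algorithm.
f_1 = -\tfrac{5}{3}x_1x_2 + 9x_2x_3 - 6x_1 - 2x_2 + 16, LT = x_1x_2.
f_2 = -6x_2x_3 + 3x_2 - 9, LT = x_2x_3.

S(f_1,f_2): lcm = x_1x_2x_3. S = -\tfrac{27}{5}x_2x_3^{2} + \tfrac{1}{2}x_1x_2 + \tfrac{18}{5}x_1x_3 + \tfrac{6}{5}x_2x_3 - \tfrac{3}{2}x_1 - \tfrac{48}{5}x_3.
  reduce S modulo (f_1, f_2):
  remainder \tfrac{18}{5}x_1x_3 - \tfrac{33}{10}x_1 - \tfrac{3}{2}x_3 + 3 ≠ 0; add h_3 = \tfrac{18}{5}x_1x_3 - \tfrac{33}{10}x_1 - \tfrac{3}{2}x_3 + 3 to the basis.

The other S-polynomials (S(f_1,h_3), S(f_2,h_3)) all reduce to 0 modulo the current basis, so we have a Gröbner basis.
Inter-reduce: drop elements whose leading term is divisible by another's, tail-reduce, and make monic.
Reduced Gröbner basis: {x_1x_2 + \tfrac{18}{5}x_1 - \tfrac{3}{2}x_2 - \tfrac{3}{2}, x_1x_3 - \tfrac{11}{12}x_1 - \tfrac{5}{12}x_3 + \tfrac{5}{6}, x_2x_3 - \tfrac{1}{2}x_2 + \tfrac{3}{2}}.
Label its elements g_1 = x_1x_2 + \tfrac{18}{5}x_1 - \tfrac{3}{2}x_2 - \tfrac{3}{2}, g_2 = x_1x_3 - \tfrac{11}{12}x_1 - \tfrac{5}{12}x_3 + \tfrac{5}{6}, g_3 = x_2x_3 - \tfrac{1}{2}x_2 + \tfrac{3}{2}.

Reduce p = -5x_1x_2 - 18x_1 + \tfrac{15}{2}x_2 + \tfrac{15}{2} modulo G:
  leading term x_1x_2: subtract (-5)·g_1 from -5x_1x_2 - 18x_1 + \tfrac{15}{2}x_2 + \tfrac{15}{2} → 0
  normal form = 0.
Since the normal form is 0, p ∈ I.

Ideal membership is decidable via reduction modulo a Gröbner basis.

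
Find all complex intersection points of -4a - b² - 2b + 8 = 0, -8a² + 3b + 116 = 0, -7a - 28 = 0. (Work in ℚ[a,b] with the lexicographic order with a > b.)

Compute a lex Gröbner basis by Buchberger's algorithm.
f_1 = -4a - b² - 2b + 8, LT = a.
f_2 = -8a² + 3b + 116, LT = a².
f_3 = -7a - 28, LT = a.

S(f_1,f_2): lcm = a². S = ¼ab² + ½ab - 2a + ⅜b + 29/2.
  leading term ab²: subtract (-1/16b²)·f_1 from ¼ab² + ½ab - 2a + ⅜b + 29/2 → ½ab - 2a - 1/16b⁴ - ⅛b³ + ½b² + ⅜b + 29/2
  leading term ab: subtract (-⅛b)·f_1 from ½ab - 2a - 1/16b⁴ - ⅛b³ + ½b² + ⅜b + 29/2 → -2a - 1/16b⁴ - ¼b³ + ¼b² + 11/8b + 29/2
  leading term a: subtract (½)·f_1 from -2a - 1/16b⁴ - ¼b³ + ¼b² + 11/8b + 29/2 → -1/16b⁴ - ¼b³ + ¾b² + 19/8b + 21/2
  leading term b⁴: no divisor's leading term divides it; move -1/16b⁴ to the remainder.
  leading term b³: no divisor's leading term divides it; move -¼b³ to the remainder.
  leading term b²: no divisor's leading term divides it; move ¾b² to the remainder.
  leading term b: no divisor's leading term divides it; move 19/8b to the remainder.
  leading term 1: no divisor's leading term divides it; move 21/2 to the remainder.
  remainder -1/16b⁴ - ¼b³ + ¾b² + 19/8b + 21/2 ≠ 0; add h_4 = -1/16b⁴ - ¼b³ + ¾b² + 19/8b + 21/2 to the basis.

S(f_1,f_3): lcm = a. S = ¼b² + ½b - 6.
  leading term b²: no divisor's leading term divides it; move ¼b² to the remainder.
  leading term b: no divisor's leading term divides it; move ½b to the remainder.
  leading term 1: no divisor's leading term divides it; move -6 to the remainder.
  remainder ¼b² + ½b - 6 ≠ 0; add h_5 = ¼b² + ½b - 6 to the basis.

S(f_2,f_3): lcm = a². S = -4a - ⅜b - 29/2.
  leading term a: subtract (1)·f_1 from -4a - ⅜b - 29/2 → b² + 13/8b - 45/2
  leading term b²: subtract (4)·h_5 from b² + 13/8b - 45/2 → -⅜b + 3/2
  leading term b: no divisor's leading term divides it; move -⅜b to the remainder.
  leading term 1: no divisor's leading term divides it; move 3/2 to the remainder.
  remainder -⅜b + 3/2 ≠ 0; add h_6 = -⅜b + 3/2 to the basis.

The other S-polynomials (S(f_1,h_4), S(f_2,h_4), S(f_3,h_4), S(f_1,h_5), S(f_2,h_5), S(f_3,h_5), S(h_4,h_5), S(f_1,h_6), S(f_2,h_6), S(f_3,h_6), S(h_4,h_6), S(h_5,h_6)) all reduce to 0 modulo the current basis, so we have a Gröbner basis.
Inter-reduce: drop elements whose leading term is divisible by another's, tail-reduce, and make monic.
Reduced Gröbner basis: {a + 4, b - 4}.

Since the basis is lex-ordered, b - 4 is univariate in b. Its roots are {4}. Back-substituting each root into the other basis elements fixes the other coordinates.
  b = 4: the earlier basis element becomes a + 4 = 0, giving a = -4 — point (-4, 4).
Check: every point annihilates each of the original generators.
Zero-dimensionality of the ideal guarantees finitely many solutions over ℂ.

{(-4, 4)}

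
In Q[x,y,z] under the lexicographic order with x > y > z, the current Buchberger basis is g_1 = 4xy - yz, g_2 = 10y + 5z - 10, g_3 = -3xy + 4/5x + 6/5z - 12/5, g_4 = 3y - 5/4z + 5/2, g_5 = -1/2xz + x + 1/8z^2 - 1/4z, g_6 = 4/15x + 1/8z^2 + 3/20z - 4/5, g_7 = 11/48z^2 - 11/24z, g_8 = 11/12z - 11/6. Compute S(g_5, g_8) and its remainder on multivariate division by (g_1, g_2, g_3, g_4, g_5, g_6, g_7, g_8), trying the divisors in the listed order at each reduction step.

S(g_5, g_8) = -1/4z^2 + 1/2z; remainder on division = 0.

lcm(LM(g_5), LM(g_8)) = xz.
S = (lcm/LT(g_5))·g_5 − (lcm/LT(g_8))·g_8 = -1/4z^2 + 1/2z.
Reduce S modulo (g_1, g_2, g_3, g_4, g_5, g_6, g_7, g_8) in that order:
  leading term z^2: subtract (-12/11)·g_7 from -1/4z^2 + 1/2z → 0
The remainder is 0, so this S-polynomial contributes no new basis element.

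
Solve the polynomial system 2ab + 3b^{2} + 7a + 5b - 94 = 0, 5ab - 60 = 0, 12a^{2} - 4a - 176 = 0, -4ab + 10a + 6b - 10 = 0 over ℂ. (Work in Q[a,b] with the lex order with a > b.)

Compute a lex Gröbner basis by Buchberger's algorithm.
f_1 = 2ab + 7a + 3b^{2} + 5b - 94, LT = ab.
f_2 = 5ab - 60, LT = ab.
f_3 = 12a^{2} - 4a - 176, LT = a^{2}.
f_4 = -4ab + 10a + 6b - 10, LT = ab.

S(f_1,f_2): lcm = ab. S = \tfrac{7}{2}a + \tfrac{3}{2}b^{2} + \tfrac{5}{2}b - 35.
  reduce S modulo (f_1, f_2, f_3, f_4):
  remainder \tfrac{7}{2}a + \tfrac{3}{2}b^{2} + \tfrac{5}{2}b - 35 ≠ 0; add h_5 = \tfrac{7}{2}a + \tfrac{3}{2}b^{2} + \tfrac{5}{2}b - 35 to the basis.

S(f_1,f_3): lcm = a^{2}b. S = \tfrac{7}{2}a^{2} + \tfrac{3}{2}ab^{2} + \tfrac{17}{6}ab - 47a + \tfrac{44}{3}b.
  reduce S modulo (f_1, f_2, f_3, f_4, h_5):
  remainder -\tfrac{9}{4}b^{3} + \tfrac{445}{28}b^{2} + \tfrac{2476}{21}b - 436 ≠ 0; add h_6 = -\tfrac{9}{4}b^{3} + \tfrac{445}{28}b^{2} + \tfrac{2476}{21}b - 436 to the basis.

S(f_1,f_4): lcm = ab. S = 6a + \tfrac{3}{2}b^{2} + 4b - \tfrac{99}{2}.
  reduce S modulo (f_1, f_2, f_3, f_4, h_5, h_6):
  remainder -\tfrac{15}{14}b^{2} - \tfrac{2}{7}b + \tfrac{21}{2} ≠ 0; add h_7 = -\tfrac{15}{14}b^{2} - \tfrac{2}{7}b + \tfrac{21}{2} to the basis.

S(f_2,f_3): lcm = a^{2}b. S = \tfrac{1}{3}ab - 12a + \tfrac{44}{3}b.
  reduce S modulo (f_1, f_2, f_3, f_4, h_5, h_6, h_7):
  remainder \tfrac{328}{15}b - \tfrac{328}{5} ≠ 0; add h_8 = \tfrac{328}{15}b - \tfrac{328}{5} to the basis.

The other S-polynomials (S(f_2,f_4), S(f_3,f_4), S(f_1,h_5), S(f_2,h_5), S(f_3,h_5), S(f_4,h_5), S(f_1,h_6), S(f_2,h_6), S(f_3,h_6), S(f_4,h_6), S(h_5,h_6), S(f_1,h_7), S(f_2,h_7), S(f_3,h_7), S(f_4,h_7), S(h_5,h_7), S(h_6,h_7), S(f_1,h_8), S(f_2,h_8), S(f_3,h_8), S(f_4,h_8), S(h_5,h_8), S(h_6,h_8), S(h_7,h_8)) all reduce to 0 modulo the current basis, so we have a Gröbner basis.
Inter-reduce: drop elements whose leading term is divisible by another's, tail-reduce, and make monic.
Reduced Gröbner basis: {a - 4, b - 3}.

A lex Gröbner basis eliminates variables successively. Here b - 3 depends only on b, with roots {3}; lifting each root through the earlier basis elements recovers the full solutions.
  b = 3: the earlier basis element becomes a - 4 = 0, giving a = 4 — point (4, 3).
This is the nonlinear analogue of row-reducing a linear system.

{(4, 3)}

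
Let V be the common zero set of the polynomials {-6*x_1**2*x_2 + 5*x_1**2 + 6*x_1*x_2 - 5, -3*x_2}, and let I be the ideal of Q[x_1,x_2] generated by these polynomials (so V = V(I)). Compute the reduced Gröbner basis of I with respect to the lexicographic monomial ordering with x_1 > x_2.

G = {x_1**2 - 1, x_2}

f_1 = -6*x_1**2*x_2 + 5*x_1**2 + 6*x_1*x_2 - 5, LT = x_1**2*x_2.
f_2 = -3*x_2, LT = x_2.

S(f_1,f_2): lcm = x_1**2*x_2. S = -5/6*x_1**2 - x_1*x_2 + 5/6.
  reduce S modulo (f_1, f_2):
  remainder -5/6*x_1**2 + 5/6 ≠ 0; add g_3 = -5/6*x_1**2 + 5/6 to the basis.

The other S-polynomials (S(f_1,g_3), S(f_2,g_3)) all reduce to 0 modulo the current basis, so we have a Gröbner basis.
Inter-reduce: drop elements whose leading term is divisible by another's, tail-reduce, and make monic.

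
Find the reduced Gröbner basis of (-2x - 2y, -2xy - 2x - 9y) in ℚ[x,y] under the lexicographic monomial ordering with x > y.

f_1 = -2x - 2y, LT = x.
f_2 = -2xy - 2x - 9y, LT = xy.

S(f_1,f_2): lcm = xy. S = -x + y² - 9/2y.
  leading term x: subtract (½)·f_1 from -x + y² - 9/2y → y² - 7/2y
  leading term y²: no divisor's leading term divides it; move y² to the remainder.
  leading term y: no divisor's leading term divides it; move -7/2y to the remainder.
  remainder y² - 7/2y ≠ 0; add g_3 = y² - 7/2y to the basis.

S(f_1,g_3): leading monomials are coprime, so the S-polynomial reduces to 0 (Buchberger's first criterion).
S(f_2,g_3): lcm = xy². S = 9/2xy + 9/2y².
  leading term xy: subtract (-9/4y)·f_1 from 9/2xy + 9/2y² → 0
  remainder 0.

Every S-polynomial of the final basis reduces to 0, so we have a Gröbner basis.
Inter-reduce: drop elements whose leading term is divisible by another's, tail-reduce, and make monic.

G = {x + y, y² - 7/2y}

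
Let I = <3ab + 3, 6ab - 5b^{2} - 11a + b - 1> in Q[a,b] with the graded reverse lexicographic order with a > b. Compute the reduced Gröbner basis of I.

G = {a^{2} + \tfrac{7}{11}a - \tfrac{5}{11}b + \tfrac{1}{11}, ab + 1, b^{2} + \tfrac{11}{5}a - \tfrac{1}{5}b + \tfrac{7}{5}}

f_1 = 3ab + 3, LT = ab.
f_2 = 6ab - 5b^{2} - 11a + b - 1, LT = ab.

S(f_1,f_2): lcm = ab. S = \tfrac{5}{6}b^{2} + \tfrac{11}{6}a - \tfrac{1}{6}b + \tfrac{7}{6}.
  reduce S modulo (f_1, f_2):
  remainder \tfrac{5}{6}b^{2} + \tfrac{11}{6}a - \tfrac{1}{6}b + \tfrac{7}{6} ≠ 0; add g_3 = \tfrac{5}{6}b^{2} + \tfrac{11}{6}a - \tfrac{1}{6}b + \tfrac{7}{6} to the basis.

S(f_1,g_3): lcm = ab^{2}. S = -\tfrac{11}{5}a^{2} + \tfrac{1}{5}ab - \tfrac{7}{5}a + b.
  reduce S modulo (f_1, f_2, g_3):
  remainder -\tfrac{11}{5}a^{2} - \tfrac{7}{5}a + b - \tfrac{1}{5} ≠ 0; add g_4 = -\tfrac{11}{5}a^{2} - \tfrac{7}{5}a + b - \tfrac{1}{5} to the basis.

The other S-polynomials (S(f_2,g_3), S(f_1,g_4), S(f_2,g_4), S(g_3,g_4)) all reduce to 0 modulo the current basis, so we have a Gröbner basis.
Inter-reduce: drop elements whose leading term is divisible by another's, tail-reduce, and make monic.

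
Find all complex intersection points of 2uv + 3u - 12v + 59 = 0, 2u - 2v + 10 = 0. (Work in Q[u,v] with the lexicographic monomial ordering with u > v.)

{(-1, 4), (1/2, 11/2)}

Compute a lex Gröbner basis by Buchberger's algorithm.
f_1 = 2uv + 3u - 12v + 59, LT = uv.
f_2 = 2u - 2v + 10, LT = u.

S(f_1,f_2): lcm = uv. S = \tfrac{3}{2}u + v^{2} - 11v + \tfrac{59}{2}.
  leading term u: subtract (\tfrac{3}{4})·f_2 from \tfrac{3}{2}u + v^{2} - 11v + \tfrac{59}{2} → v^{2} - \tfrac{19}{2}v + 22
  leading term v^{2}: no divisor's leading term divides it; move v^{2} to the remainder.
  leading term v: no divisor's leading term divides it; move -\tfrac{19}{2}v to the remainder.
  leading term 1: no divisor's leading term divides it; move 22 to the remainder.
  remainder v^{2} - \tfrac{19}{2}v + 22 ≠ 0; add h_3 = v^{2} - \tfrac{19}{2}v + 22 to the basis.

S(f_1,h_3): lcm = uv^{2}. S = 11uv - 22u - 6v^{2} + \tfrac{59}{2}v.
  leading term uv: subtract (\tfrac{11}{2})·f_1 from 11uv - 22u - 6v^{2} + \tfrac{59}{2}v → -\tfrac{77}{2}u - 6v^{2} + \tfrac{191}{2}v - \tfrac{649}{2}
  leading term u: subtract (-\tfrac{77}{4})·f_2 from -\tfrac{77}{2}u - 6v^{2} + \tfrac{191}{2}v - \tfrac{649}{2} → -6v^{2} + 57v - 132
  leading term v^{2}: subtract (-6)·h_3 from -6v^{2} + 57v - 132 → 0
  remainder 0.

S(f_2,h_3): leading monomials are coprime, so the S-polynomial reduces to 0 (Buchberger's first criterion).
Every S-polynomial of the final basis reduces to 0, so we have a Gröbner basis.
Inter-reduce: drop elements whose leading term is divisible by another's, tail-reduce, and make monic.
Reduced Gröbner basis: {u - v + 5, v^{2} - \tfrac{19}{2}v + 22}.

The lex basis is triangular: the last element involves only v. Solving v^{2} - \tfrac{19}{2}v + 22 = 0 gives v ∈ {4, 11/2}; substituting each value into the earlier elements determines the remaining variables.
  v = 4: the earlier basis element becomes u + 1 = 0, giving u = -1 — point (-1, 4).
  v = 11/2: the earlier basis element becomes u - \tfrac{1}{2} = 0, giving u = 1/2 — point (1/2, 11/2).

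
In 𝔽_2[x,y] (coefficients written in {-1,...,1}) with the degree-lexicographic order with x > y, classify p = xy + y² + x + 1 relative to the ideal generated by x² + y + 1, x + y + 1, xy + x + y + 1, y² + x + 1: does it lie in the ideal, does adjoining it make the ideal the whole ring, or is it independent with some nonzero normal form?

xy + y² + x + 1 lies in I (it reduces to 0).

First compute the reduced Gröbner basis of I by Buchberger's algorithm.
f_1 = x² + y + 1, LT = x².
f_2 = x + y + 1, LT = x.
f_3 = xy + x + y + 1, LT = xy.
f_4 = y² + x + 1, LT = y².

The S-polynomials (S(f_1,f_2), S(f_1,f_3), S(f_1,f_4), S(f_2,f_3), S(f_2,f_4), S(f_3,f_4)) all reduce to 0 modulo the current basis, so we have a Gröbner basis.
Inter-reduce: drop elements whose leading term is divisible by another's, tail-reduce, and make monic.
Reduced Gröbner basis: {y² + y, x + y + 1}.
Label its elements g_1 = y² + y, g_2 = x + y + 1.

Reduce p = xy + y² + x + 1 modulo G:
  leading term xy: subtract (y)·g_2 from xy + y² + x + 1 → x + y + 1
  leading term x: subtract (1)·g_2 from x + y + 1 → 0
  normal form = 0.
Since the normal form is 0, p ∈ I.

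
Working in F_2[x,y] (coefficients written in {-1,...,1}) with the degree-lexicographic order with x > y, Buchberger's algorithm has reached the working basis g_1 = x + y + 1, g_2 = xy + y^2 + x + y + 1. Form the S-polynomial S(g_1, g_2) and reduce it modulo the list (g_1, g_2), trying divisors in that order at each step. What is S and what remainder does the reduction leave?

S(g_1, g_2) = x + 1; remainder on division = y.

lcm(LM(g_1), LM(g_2)) = xy.
S = (lcm/LT(g_1))·g_1 − (lcm/LT(g_2))·g_2 = x + 1.
Reduce S modulo (g_1, g_2) in that order:
  leading term x: subtract (1)·g_1 from x + 1 → y
  leading term y: no divisor's leading term divides it; move y to the remainder.
The remainder y is nonzero, so it would be added as the next basis element.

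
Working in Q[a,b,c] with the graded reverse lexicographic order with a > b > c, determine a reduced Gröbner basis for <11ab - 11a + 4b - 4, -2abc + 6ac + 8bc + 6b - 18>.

G = {b^{2}c + \tfrac{11}{16}b^{2} - \tfrac{5}{4}bc - \tfrac{11}{4}b + \tfrac{1}{4}c + \tfrac{33}{16}, ab - a + \tfrac{4}{11}b - \tfrac{4}{11}, ac + \tfrac{24}{11}bc + \tfrac{3}{2}b - \tfrac{2}{11}c - \tfrac{9}{2}}

f_1 = 11ab - 11a + 4b - 4, LT = ab.
f_2 = -2abc + 6ac + 8bc + 6b - 18, LT = abc.

S(f_1,f_2): lcm = abc. S = 2ac + \tfrac{48}{11}bc + 3b - \tfrac{4}{11}c - 9.
  reduce S modulo (f_1, f_2):
  remainder 2ac + \tfrac{48}{11}bc + 3b - \tfrac{4}{11}c - 9 ≠ 0; add g_3 = 2ac + \tfrac{48}{11}bc + 3b - \tfrac{4}{11}c - 9 to the basis.

S(f_1,g_3): lcm = abc. S = -\tfrac{24}{11}b^{2}c - \tfrac{3}{2}b^{2} - ac + \tfrac{6}{11}bc + \tfrac{9}{2}b - \tfrac{4}{11}c.
  reduce S modulo (f_1, f_2, g_3):
  remainder -\tfrac{24}{11}b^{2}c - \tfrac{3}{2}b^{2} + \tfrac{30}{11}bc + 6b - \tfrac{6}{11}c - \tfrac{9}{2} ≠ 0; add g_4 = -\tfrac{24}{11}b^{2}c - \tfrac{3}{2}b^{2} + \tfrac{30}{11}bc + 6b - \tfrac{6}{11}c - \tfrac{9}{2} to the basis.

The other S-polynomials (S(f_2,g_3), S(f_1,g_4), S(f_2,g_4), S(g_3,g_4)) all reduce to 0 modulo the current basis, so we have a Gröbner basis.
Inter-reduce: drop elements whose leading term is divisible by another's, tail-reduce, and make monic.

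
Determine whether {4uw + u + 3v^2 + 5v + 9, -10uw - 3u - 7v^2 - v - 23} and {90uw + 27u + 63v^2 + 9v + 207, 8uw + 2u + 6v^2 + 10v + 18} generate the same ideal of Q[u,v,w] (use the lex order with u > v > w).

Since reduced Gröbner bases are canonical representatives of ideals under a given ordering, it suffices to compute and compare them.
Buchberger on the first generating set:
f_1 = 4uw + u + 3v^2 + 5v + 9, LT = uw.
f_2 = -10uw - 3u - 7v^2 - v - 23, LT = uw.

S(f_1,f_2): lcm = uw. S = -1/20u + 1/20v^2 + 23/20v - 1/20.
  leading term u: no divisor's leading term divides it; move -1/20u to the remainder.
  leading term v^2: no divisor's leading term divides it; move 1/20v^2 to the remainder.
  leading term v: no divisor's leading term divides it; move 23/20v to the remainder.
  leading term 1: no divisor's leading term divides it; move -1/20 to the remainder.
  remainder -1/20u + 1/20v^2 + 23/20v - 1/20 ≠ 0; add g_3 = -1/20u + 1/20v^2 + 23/20v - 1/20 to the basis.

S(f_1,g_3): lcm = uw. S = 1/4u + v^2w + 3/4v^2 + 23vw + 5/4v - w + 9/4.
  leading term u: subtract (-5)·g_3 from 1/4u + v^2w + 3/4v^2 + 23vw + 5/4v - w + 9/4 → v^2w + v^2 + 23vw + 7v - w + 2
  leading term v^2w: no divisor's leading term divides it; move v^2w to the remainder.
  leading term v^2: no divisor's leading term divides it; move v^2 to the remainder.
  leading term vw: no divisor's leading term divides it; move 23vw to the remainder.
  leading term v: no divisor's leading term divides it; move 7v to the remainder.
  leading term w: no divisor's leading term divides it; move -w to the remainder.
  leading term 1: no divisor's leading term divides it; move 2 to the remainder.
  remainder v^2w + v^2 + 23vw + 7v - w + 2 ≠ 0; add g_4 = v^2w + v^2 + 23vw + 7v - w + 2 to the basis.

The other S-polynomials (S(f_2,g_3), S(f_1,g_4), S(f_2,g_4), S(g_3,g_4)) all reduce to 0 modulo the current basis, so we have a Gröbner basis.
Inter-reduce: drop elements whose leading term is divisible by another's, tail-reduce, and make monic.
Reduced Gröbner basis: {u - v^2 - 23v + 1, v^2w + v^2 + 23vw + 7v - w + 2}.

Buchberger on the second generating set:
h_1 = 90uw + 27u + 63v^2 + 9v + 207, LT = uw.
h_2 = 8uw + 2u + 6v^2 + 10v + 18, LT = uw.

S(h_1,h_2): lcm = uw. S = 1/20u - 1/20v^2 - 23/20v + 1/20.
  leading term u: no divisor's leading term divides it; move 1/20u to the remainder.
  leading term v^2: no divisor's leading term divides it; move -1/20v^2 to the remainder.
  leading term v: no divisor's leading term divides it; move -23/20v to the remainder.
  leading term 1: no divisor's leading term divides it; move 1/20 to the remainder.
  remainder 1/20u - 1/20v^2 - 23/20v + 1/20 ≠ 0; add k_3 = 1/20u - 1/20v^2 - 23/20v + 1/20 to the basis.

S(h_1,k_3): lcm = uw. S = 3/10u + v^2w + 7/10v^2 + 23vw + 1/10v - w + 23/10.
  leading term u: subtract (6)·k_3 from 3/10u + v^2w + 7/10v^2 + 23vw + 1/10v - w + 23/10 → v^2w + v^2 + 23vw + 7v - w + 2
  leading term v^2w: no divisor's leading term divides it; move v^2w to the remainder.
  leading term v^2: no divisor's leading term divides it; move v^2 to the remainder.
  leading term vw: no divisor's leading term divides it; move 23vw to the remainder.
  leading term v: no divisor's leading term divides it; move 7v to the remainder.
  leading term w: no divisor's leading term divides it; move -w to the remainder.
  leading term 1: no divisor's leading term divides it; move 2 to the remainder.
  remainder v^2w + v^2 + 23vw + 7v - w + 2 ≠ 0; add k_4 = v^2w + v^2 + 23vw + 7v - w + 2 to the basis.

The other S-polynomials (S(h_2,k_3), S(h_1,k_4), S(h_2,k_4), S(k_3,k_4)) all reduce to 0 modulo the current basis, so we have a Gröbner basis.
Inter-reduce: drop elements whose leading term is divisible by another's, tail-reduce, and make monic.
Reduced Gröbner basis: {u - v^2 - 23v + 1, v^2w + v^2 + 23vw + 7v - w + 2}.

Same reduced basis, so the two generating sets span the same ideal.

Yes, the ideals are equal.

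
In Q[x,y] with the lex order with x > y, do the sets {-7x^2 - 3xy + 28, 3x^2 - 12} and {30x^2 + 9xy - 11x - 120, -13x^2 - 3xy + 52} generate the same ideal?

Since reduced Gröbner bases are canonical representatives of ideals under a given ordering, it suffices to compute and compare them.
Buchberger on the first generating set:
f_1 = -7x^2 - 3xy + 28, LT = x^2.
f_2 = 3x^2 - 12, LT = x^2.

S(f_1,f_2): lcm = x^2. S = 3/7xy.
  leading term xy: no divisor's leading term divides it; move 3/7xy to the remainder.
  remainder 3/7xy ≠ 0; add g_3 = 3/7xy to the basis.

S(f_1,g_3): lcm = x^2y. S = 3/7xy^2 - 4y.
  leading term xy^2: subtract (y)·g_3 from 3/7xy^2 - 4y → -4y
  leading term y: no divisor's leading term divides it; move -4y to the remainder.
  remainder -4y ≠ 0; add g_4 = -4y to the basis.

S(f_2,g_3): lcm = x^2y. S = -4y.
  leading term y: subtract (1)·g_4 from -4y → 0
  remainder 0.

S(f_1,g_4): leading monomials are coprime, so the S-polynomial reduces to 0 (Buchberger's first criterion).
S(f_2,g_4): leading monomials are coprime, so the S-polynomial reduces to 0 (Buchberger's first criterion).
S(g_3,g_4): lcm = xy. S = 0.
  remainder 0.

Every S-polynomial of the final basis reduces to 0, so we have a Gröbner basis.
Inter-reduce: drop elements whose leading term is divisible by another's, tail-reduce, and make monic.
Reduced Gröbner basis: {x^2 - 4, y}.

Buchberger on the second generating set:
h_1 = 30x^2 + 9xy - 11x - 120, LT = x^2.
h_2 = -13x^2 - 3xy + 52, LT = x^2.

S(h_1,h_2): lcm = x^2. S = 9/130xy - 11/30x.
  leading term xy: no divisor's leading term divides it; move 9/130xy to the remainder.
  leading term x: no divisor's leading term divides it; move -11/30x to the remainder.
  remainder 9/130xy - 11/30x ≠ 0; add k_3 = 9/130xy - 11/30x to the basis.

S(h_1,k_3): lcm = x^2y. S = 143/27x^2 + 3/10xy^2 - 11/30xy - 4y.
  leading term x^2: subtract (143/810)·h_1 from 143/27x^2 + 3/10xy^2 - 11/30xy - 4y → 3/10xy^2 - 88/45xy + 1573/810x - 4y + 572/27
  leading term xy^2: subtract (13/3y)·k_3 from 3/10xy^2 - 88/45xy + 1573/810x - 4y + 572/27 → -11/30xy + 1573/810x - 4y + 572/27
  leading term xy: subtract (-143/27)·k_3 from -11/30xy + 1573/810x - 4y + 572/27 → -4y + 572/27
  leading term y: no divisor's leading term divides it; move -4y to the remainder.
  leading term 1: no divisor's leading term divides it; move 572/27 to the remainder.
  remainder -4y + 572/27 ≠ 0; add k_4 = -4y + 572/27 to the basis.

S(h_2,k_3): lcm = x^2y. S = 143/27x^2 + 3/13xy^2 - 4y.
  leading term x^2: subtract (143/810)·h_1 from 143/27x^2 + 3/13xy^2 - 4y → 3/13xy^2 - 143/90xy + 1573/810x - 4y + 572/27
  leading term xy^2: subtract (10/3y)·k_3 from 3/13xy^2 - 143/90xy + 1573/810x - 4y + 572/27 → -11/30xy + 1573/810x - 4y + 572/27
  leading term xy: subtract (-143/27)·k_3 from -11/30xy + 1573/810x - 4y + 572/27 → -4y + 572/27
  leading term y: subtract (1)·k_4 from -4y + 572/27 → 0
  remainder 0.

S(h_1,k_4): leading monomials are coprime, so the S-polynomial reduces to 0 (Buchberger's first criterion).
S(h_2,k_4): leading monomials are coprime, so the S-polynomial reduces to 0 (Buchberger's first criterion).
S(k_3,k_4): lcm = xy. S = 0.
  remainder 0.

Every S-polynomial of the final basis reduces to 0, so we have a Gröbner basis.
Inter-reduce: drop elements whose leading term is divisible by another's, tail-reduce, and make monic.
Reduced Gröbner basis: {x^2 + 11/9x - 4, y - 143/27}.

Since the reduced bases disagree, the two ideals are not the same.
The same test decides containment: I ⊆ J iff every generator of I reduces to 0 modulo a Gröbner basis of J.

No, the ideals differ.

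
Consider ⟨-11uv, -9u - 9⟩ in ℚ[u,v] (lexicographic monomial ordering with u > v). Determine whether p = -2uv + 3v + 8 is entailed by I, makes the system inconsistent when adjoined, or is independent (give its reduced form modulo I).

First compute the reduced Gröbner basis of I by Buchberger's algorithm.
f_1 = -11uv, LT = uv.
f_2 = -9u - 9, LT = u.

S(f_1,f_2): lcm = uv. S = -v.
  leading term v: no divisor's leading term divides it; move -v to the remainder.
  remainder -v ≠ 0; add h_3 = -v to the basis.

The other S-polynomials (S(f_1,h_3), S(f_2,h_3)) all reduce to 0 modulo the current basis, so we have a Gröbner basis.
Inter-reduce: drop elements whose leading term is divisible by another's, tail-reduce, and make monic.
Reduced Gröbner basis: {u + 1, v}.
Label its elements g_1 = u + 1, g_2 = v.

Reduce p = -2uv + 3v + 8 modulo G:
  leading term uv: subtract (-2v)·g_1 from -2uv + 3v + 8 → 5v + 8
  leading term v: subtract (5)·g_2 from 5v + 8 → 8
  leading term 1: no divisor's leading term divides it; move 8 to the remainder.
  normal form = 8.
The normal form is nonzero, so p ∉ I. Since p minus its normal form lies in I, I + (p) = I + (r) where r = 8; decide whether this ideal is the whole ring.
Here r = 8 is a nonzero constant, hence a unit: 1 ∈ I + (p), the Gröbner basis of I + (p) is {1}, and the enlarged system has no common solution — adjoining p is inconsistent.

Ideal membership is decidable via reduction modulo a Gröbner basis.

Adjoining -2uv + 3v + 8 makes the ideal the whole ring: the system is inconsistent.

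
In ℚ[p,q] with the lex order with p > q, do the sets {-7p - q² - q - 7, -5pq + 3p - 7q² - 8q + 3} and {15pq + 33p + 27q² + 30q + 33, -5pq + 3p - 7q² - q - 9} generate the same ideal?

Equality of ideals is decidable: compute both reduced Gröbner bases (unique for the ordering) and check whether they agree.
Buchberger on the first generating set:
f_1 = -7p - q² - q - 7, LT = p.
f_2 = -5pq + 3p - 7q² - 8q + 3, LT = pq.

S(f_1,f_2): lcm = pq. S = ⅗p + 1/7q³ - 44/35q² - ⅗q + ⅗.
  reduce S modulo (f_1, f_2):
  remainder 1/7q³ - 47/35q² - 24/35q ≠ 0; add g_3 = 1/7q³ - 47/35q² - 24/35q to the basis.

The other S-polynomials (S(f_1,g_3), S(f_2,g_3)) all reduce to 0 modulo the current basis, so we have a Gröbner basis.
Inter-reduce: drop elements whose leading term is divisible by another's, tail-reduce, and make monic.
Reduced Gröbner basis: {p + 1/7q² + 1/7q + 1, q³ - 47/5q² - 24/5q}.

Buchberger on the second generating set:
h_1 = 15pq + 33p + 27q² + 30q + 33, LT = pq.
h_2 = -5pq + 3p - 7q² - q - 9, LT = pq.

S(h_1,h_2): lcm = pq. S = 14/5p + ⅖q² + 9/5q + ⅖.
  reduce S modulo (h_1, h_2):
  remainder 14/5p + ⅖q² + 9/5q + ⅖ ≠ 0; add k_3 = 14/5p + ⅖q² + 9/5q + ⅖ to the basis.

S(h_1,k_3): lcm = pq. S = 11/5p - 1/7q³ + 81/70q² + 13/7q + 11/5.
  reduce S modulo (h_1, h_2, k_3):
  remainder -1/7q³ + 59/70q² + 31/70q + 66/35 ≠ 0; add k_4 = -1/7q³ + 59/70q² + 31/70q + 66/35 to the basis.

The other S-polynomials (S(h_2,k_3), S(h_1,k_4), S(h_2,k_4), S(k_3,k_4)) all reduce to 0 modulo the current basis, so we have a Gröbner basis.
Inter-reduce: drop elements whose leading term is divisible by another's, tail-reduce, and make monic.
Reduced Gröbner basis: {p + 1/7q² + 9/14q + 1/7, q³ - 59/10q² - 31/10q - 66/5}.

The bases are distinct; the ideals are different.

No, the ideals differ.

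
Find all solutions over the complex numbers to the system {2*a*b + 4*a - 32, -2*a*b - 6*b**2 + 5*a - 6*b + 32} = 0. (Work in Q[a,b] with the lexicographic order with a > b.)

Compute a lex Gröbner basis by Buchberger's algorithm.
f_1 = 2*a*b + 4*a - 32, LT = a*b.
f_2 = -2*a*b + 5*a - 6*b**2 - 6*b + 32, LT = a*b.

S(f_1,f_2): lcm = a*b. S = 9/2*a - 3*b**2 - 3*b.
  reduce S modulo (f_1, f_2):
  remainder 9/2*a - 3*b**2 - 3*b ≠ 0; add h_3 = 9/2*a - 3*b**2 - 3*b to the basis.

S(f_1,h_3): lcm = a*b. S = 2*a + 2/3*b**3 + 2/3*b**2 - 16.
  reduce S modulo (f_1, f_2, h_3):
  remainder 2/3*b**3 + 2*b**2 + 4/3*b - 16 ≠ 0; add h_4 = 2/3*b**3 + 2*b**2 + 4/3*b - 16 to the basis.

The other S-polynomials (S(f_2,h_3), S(f_1,h_4), S(f_2,h_4), S(h_3,h_4)) all reduce to 0 modulo the current basis, so we have a Gröbner basis.
Inter-reduce: drop elements whose leading term is divisible by another's, tail-reduce, and make monic.
Reduced Gröbner basis: {a - 2/3*b**2 - 2/3*b, b**3 + 3*b**2 + 2*b - 24}.

A lex Gröbner basis eliminates variables successively. Here b**3 + 3*b**2 + 2*b - 24 depends only on b, with roots {2, -5/2 - sqrt(23)*I/2, -5/2 + sqrt(23)*I/2}; lifting each root through the earlier basis elements recovers the full solutions.
  b = 2: the earlier basis element becomes a - 4 = 0, giving a = 4 — point (4, 2).
  b = -5/2 - sqrt(23)*I/2: the earlier basis element becomes a + 4/3 - 4*sqrt(23)*I/3 = 0, giving a = -4/3 + 4*sqrt(23)*I/3 — point (-4/3 + 4*sqrt(23)*I/3, -5/2 - sqrt(23)*I/2).
  b = -5/2 + sqrt(23)*I/2: the earlier basis element becomes a + 4/3 + 4*sqrt(23)*I/3 = 0, giving a = -4/3 - 4*sqrt(23)*I/3 — point (-4/3 - 4*sqrt(23)*I/3, -5/2 + sqrt(23)*I/2).
Zero-dimensionality of the ideal guarantees finitely many solutions over ℂ.

{(4, 2), (-4/3 + 4*sqrt(23)*I/3, -5/2 - sqrt(23)*I/2), (-4/3 - 4*sqrt(23)*I/3, -5/2 + sqrt(23)*I/2)}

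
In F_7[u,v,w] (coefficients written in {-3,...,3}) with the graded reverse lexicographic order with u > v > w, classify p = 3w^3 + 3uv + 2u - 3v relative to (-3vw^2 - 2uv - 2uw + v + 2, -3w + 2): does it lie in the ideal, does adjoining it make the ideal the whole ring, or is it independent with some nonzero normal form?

3w^3 + 3uv + 2u - 3v lies in I (it reduces to 0).

First compute the reduced Gröbner basis of I by Buchberger's algorithm.
f_1 = -3vw^2 - 2uv - 2uw + v + 2, LT = vw^2.
f_2 = -3w + 2, LT = w.

S(f_1,f_2): lcm = vw^2. S = 3uv + 3uw + 3vw + 2v - 3.
  leading term uv: no divisor's leading term divides it; move 3uv to the remainder.
  leading term uw: subtract (-u)·f_2 from 3uw + 3vw + 2v - 3 → 3vw + 2u + 2v - 3
  leading term vw: subtract (-v)·f_2 from 3vw + 2u + 2v - 3 → 2u - 3v - 3
  leading term u: no divisor's leading term divides it; move 2u to the remainder.
  leading term v: no divisor's leading term divides it; move -3v to the remainder.
  leading term 1: no divisor's leading term divides it; move -3 to the remainder.
  remainder 3uv + 2u - 3v - 3 ≠ 0; add h_3 = 3uv + 2u - 3v - 3 to the basis.

The other S-polynomials (S(f_1,h_3), S(f_2,h_3)) all reduce to 0 modulo the current basis, so we have a Gröbner basis.
Inter-reduce: drop elements whose leading term is divisible by another's, tail-reduce, and make monic.
Reduced Gröbner basis: {uv + 3u - v - 1, w - 3}.
Label its elements g_1 = uv + 3u - v - 1, g_2 = w - 3.

Reduce p = 3w^3 + 3uv + 2u - 3v modulo G:
  leading term w^3: subtract (3w^2)·g_2 from 3w^3 + 3uv + 2u - 3v → 3uv + 2w^2 + 2u - 3v
  leading term uv: subtract (3)·g_1 from 3uv + 2w^2 + 2u - 3v → 2w^2 + 3
  leading term w^2: subtract (2w)·g_2 from 2w^2 + 3 → -w + 3
  leading term w: subtract (-1)·g_2 from -w + 3 → 0
  normal form = 0.
Since the normal form is 0, p ∈ I.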